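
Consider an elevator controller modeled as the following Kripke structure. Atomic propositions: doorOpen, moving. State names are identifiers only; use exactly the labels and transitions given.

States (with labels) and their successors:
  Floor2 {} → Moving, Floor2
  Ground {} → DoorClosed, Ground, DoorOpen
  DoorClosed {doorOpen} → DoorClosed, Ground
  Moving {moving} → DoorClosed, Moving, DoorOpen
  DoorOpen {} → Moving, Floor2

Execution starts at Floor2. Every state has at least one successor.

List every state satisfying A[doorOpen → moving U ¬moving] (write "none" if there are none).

States satisfying doorOpen → moving: {Floor2, Ground, Moving, DoorOpen}.
States satisfying ¬moving: {Floor2, Ground, DoorClosed, DoorOpen}.
States satisfying A[doorOpen → moving U ¬moving]: {Floor2, Ground, DoorClosed, DoorOpen}.

{Floor2, Ground, DoorClosed, DoorOpen}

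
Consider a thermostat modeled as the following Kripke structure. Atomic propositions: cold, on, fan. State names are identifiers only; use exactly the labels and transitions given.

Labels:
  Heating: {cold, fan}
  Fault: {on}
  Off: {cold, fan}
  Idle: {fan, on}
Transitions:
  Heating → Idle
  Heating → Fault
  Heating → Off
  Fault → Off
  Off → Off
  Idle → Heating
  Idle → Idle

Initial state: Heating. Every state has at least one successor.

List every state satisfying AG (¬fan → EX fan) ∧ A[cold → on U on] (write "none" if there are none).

States satisfying ¬fan → EX fan: {Heating, Fault, Off, Idle}.
States satisfying AG (¬fan → EX fan): {Heating, Fault, Off, Idle}.
States satisfying cold → on: {Fault, Idle}.
States satisfying on: {Fault, Idle}.
States satisfying A[cold → on U on]: {Fault, Idle}.
States satisfying AG (¬fan → EX fan) ∧ A[cold → on U on]: {Fault, Idle}.

{Fault, Idle}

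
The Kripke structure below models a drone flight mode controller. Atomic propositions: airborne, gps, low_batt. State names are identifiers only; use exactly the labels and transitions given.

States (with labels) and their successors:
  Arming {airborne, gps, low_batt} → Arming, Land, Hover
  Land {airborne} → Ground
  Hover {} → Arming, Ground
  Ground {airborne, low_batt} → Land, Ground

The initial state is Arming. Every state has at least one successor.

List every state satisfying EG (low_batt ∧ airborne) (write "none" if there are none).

States satisfying low_batt ∧ airborne: {Arming, Ground}.
States satisfying EG (low_batt ∧ airborne): {Arming, Ground}.

{Arming, Ground}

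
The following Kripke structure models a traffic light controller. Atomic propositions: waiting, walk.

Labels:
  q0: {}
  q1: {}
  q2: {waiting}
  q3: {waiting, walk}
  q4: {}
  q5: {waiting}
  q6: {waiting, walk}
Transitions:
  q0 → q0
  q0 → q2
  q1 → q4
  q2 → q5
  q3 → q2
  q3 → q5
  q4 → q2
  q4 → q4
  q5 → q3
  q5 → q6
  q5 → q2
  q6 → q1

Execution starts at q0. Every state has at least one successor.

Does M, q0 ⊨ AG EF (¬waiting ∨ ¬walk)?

Yes

States satisfying EF (¬waiting ∨ ¬walk): {q0, q1, q2, q3, q4, q5, q6}.
States satisfying AG EF (¬waiting ∨ ¬walk): {q0, q1, q2, q3, q4, q5, q6}.
Every state reachable from q0 satisfies EF (¬waiting ∨ ¬walk).
q0 ∈ Sat(AG EF (¬waiting ∨ ¬walk)).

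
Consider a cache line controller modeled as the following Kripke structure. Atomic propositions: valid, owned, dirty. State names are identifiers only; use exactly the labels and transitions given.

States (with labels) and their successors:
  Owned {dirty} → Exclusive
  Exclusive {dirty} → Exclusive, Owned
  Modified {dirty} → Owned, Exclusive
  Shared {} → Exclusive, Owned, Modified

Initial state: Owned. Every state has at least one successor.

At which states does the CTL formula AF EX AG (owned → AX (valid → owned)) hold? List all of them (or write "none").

{Owned, Exclusive, Modified, Shared}

States satisfying EX AG (owned → AX (valid → owned)): {Owned, Exclusive, Modified, Shared}.
States satisfying AF EX AG (owned → AX (valid → owned)): {Owned, Exclusive, Modified, Shared}.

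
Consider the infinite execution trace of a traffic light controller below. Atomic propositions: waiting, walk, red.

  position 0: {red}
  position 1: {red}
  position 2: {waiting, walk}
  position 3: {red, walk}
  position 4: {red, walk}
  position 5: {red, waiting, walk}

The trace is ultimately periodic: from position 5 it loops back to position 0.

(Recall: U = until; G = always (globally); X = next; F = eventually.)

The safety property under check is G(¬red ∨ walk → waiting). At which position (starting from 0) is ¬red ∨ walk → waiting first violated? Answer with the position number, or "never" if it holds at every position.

3

Check ¬red ∨ walk → waiting at each position in order: 0 ✓, 1 ✓, 2 ✓.
At position 3 the labels are {red, walk}, so ¬red ∨ walk → waiting is false there. This is the first violation.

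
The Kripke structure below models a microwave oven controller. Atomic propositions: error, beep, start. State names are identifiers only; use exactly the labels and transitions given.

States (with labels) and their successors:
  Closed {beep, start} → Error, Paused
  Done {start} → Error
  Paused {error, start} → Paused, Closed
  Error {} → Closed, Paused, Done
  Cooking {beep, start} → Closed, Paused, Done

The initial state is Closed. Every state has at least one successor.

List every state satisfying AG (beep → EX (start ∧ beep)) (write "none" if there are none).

none

States satisfying beep → EX (start ∧ beep): {Done, Paused, Error, Cooking}.
States satisfying AG (beep → EX (start ∧ beep)): ∅.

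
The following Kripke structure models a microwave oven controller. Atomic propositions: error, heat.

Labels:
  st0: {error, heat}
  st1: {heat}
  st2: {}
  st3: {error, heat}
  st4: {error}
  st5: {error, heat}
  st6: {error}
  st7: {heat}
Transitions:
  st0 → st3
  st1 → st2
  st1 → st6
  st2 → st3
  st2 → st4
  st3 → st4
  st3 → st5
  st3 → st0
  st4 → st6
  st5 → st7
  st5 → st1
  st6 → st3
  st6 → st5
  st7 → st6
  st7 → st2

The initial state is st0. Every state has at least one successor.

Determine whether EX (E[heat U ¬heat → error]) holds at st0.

Holds

States satisfying E[heat U ¬heat → error]: {st0, st1, st3, st4, st5, st6, st7}.
States satisfying EX (E[heat U ¬heat → error]): {st0, st1, st2, st3, st4, st5, st6, st7}.
st0 ∈ Sat(EX (E[heat U ¬heat → error])).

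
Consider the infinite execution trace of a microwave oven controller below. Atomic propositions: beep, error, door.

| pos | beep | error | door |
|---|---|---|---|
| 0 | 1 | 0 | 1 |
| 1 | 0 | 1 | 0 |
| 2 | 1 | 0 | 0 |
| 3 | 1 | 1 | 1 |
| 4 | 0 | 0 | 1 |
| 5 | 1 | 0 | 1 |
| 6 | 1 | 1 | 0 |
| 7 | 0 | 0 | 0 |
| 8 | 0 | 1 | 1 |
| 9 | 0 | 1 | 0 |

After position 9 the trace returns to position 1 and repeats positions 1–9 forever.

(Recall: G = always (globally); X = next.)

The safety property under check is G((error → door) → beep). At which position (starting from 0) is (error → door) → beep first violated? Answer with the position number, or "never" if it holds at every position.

Check (error → door) → beep at each position in order: 0 ✓, 1 ✓, 2 ✓, 3 ✓.
At position 4 the labels are {door}, so (error → door) → beep is false there. This is the first violation.

4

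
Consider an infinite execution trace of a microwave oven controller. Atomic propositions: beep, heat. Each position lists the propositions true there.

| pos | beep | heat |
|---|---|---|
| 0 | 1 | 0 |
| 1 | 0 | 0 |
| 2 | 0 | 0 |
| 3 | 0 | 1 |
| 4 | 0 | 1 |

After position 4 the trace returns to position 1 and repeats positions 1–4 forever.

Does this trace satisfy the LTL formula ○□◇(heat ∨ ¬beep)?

Holds

The position after 0 is 1; □◇(heat ∨ ¬beep) is true there.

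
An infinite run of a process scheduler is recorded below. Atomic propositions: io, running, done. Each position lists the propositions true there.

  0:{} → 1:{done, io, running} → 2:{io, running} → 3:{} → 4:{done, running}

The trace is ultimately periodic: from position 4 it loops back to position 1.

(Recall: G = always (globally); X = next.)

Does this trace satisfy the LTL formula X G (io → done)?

Violated

The position after 0 is 1; G (io → done) is false there.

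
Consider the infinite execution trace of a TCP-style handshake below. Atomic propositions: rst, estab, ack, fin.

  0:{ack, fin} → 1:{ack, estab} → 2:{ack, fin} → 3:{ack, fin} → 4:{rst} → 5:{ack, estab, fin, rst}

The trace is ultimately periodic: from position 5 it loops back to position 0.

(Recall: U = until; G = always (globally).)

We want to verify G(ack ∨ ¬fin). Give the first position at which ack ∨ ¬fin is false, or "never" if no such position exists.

ack ∨ ¬fin holds at every position 0..5, and those are all the positions the trace ever visits, so the invariant G(ack ∨ ¬fin) is never violated.

never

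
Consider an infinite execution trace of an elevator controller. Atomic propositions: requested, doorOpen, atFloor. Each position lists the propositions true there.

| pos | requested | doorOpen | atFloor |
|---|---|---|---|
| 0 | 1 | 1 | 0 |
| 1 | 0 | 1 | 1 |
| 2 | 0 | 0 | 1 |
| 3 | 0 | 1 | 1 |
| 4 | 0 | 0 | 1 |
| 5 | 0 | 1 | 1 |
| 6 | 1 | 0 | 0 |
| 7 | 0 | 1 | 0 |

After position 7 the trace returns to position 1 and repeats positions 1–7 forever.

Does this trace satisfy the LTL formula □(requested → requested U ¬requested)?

Satisfied

requested → requested U ¬requested holds at every position 0..7, and those are all positions ever visited, so □(requested → requested U ¬requested) holds.
Positions where requested holds: 0, 6.
Check requested U ¬requested at each: 0→ok, 6→ok.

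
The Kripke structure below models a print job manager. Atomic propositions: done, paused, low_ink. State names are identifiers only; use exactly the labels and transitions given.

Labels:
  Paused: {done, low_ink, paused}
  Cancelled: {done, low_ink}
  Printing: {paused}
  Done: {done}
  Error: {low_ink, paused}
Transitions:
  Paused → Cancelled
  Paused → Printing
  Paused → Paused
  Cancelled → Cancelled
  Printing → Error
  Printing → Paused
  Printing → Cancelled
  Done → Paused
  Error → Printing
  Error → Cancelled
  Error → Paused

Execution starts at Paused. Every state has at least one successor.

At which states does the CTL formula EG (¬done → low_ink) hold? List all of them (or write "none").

{Paused, Cancelled, Done, Error}

States satisfying ¬done → low_ink: {Paused, Cancelled, Done, Error}.
States satisfying EG (¬done → low_ink): {Paused, Cancelled, Done, Error}.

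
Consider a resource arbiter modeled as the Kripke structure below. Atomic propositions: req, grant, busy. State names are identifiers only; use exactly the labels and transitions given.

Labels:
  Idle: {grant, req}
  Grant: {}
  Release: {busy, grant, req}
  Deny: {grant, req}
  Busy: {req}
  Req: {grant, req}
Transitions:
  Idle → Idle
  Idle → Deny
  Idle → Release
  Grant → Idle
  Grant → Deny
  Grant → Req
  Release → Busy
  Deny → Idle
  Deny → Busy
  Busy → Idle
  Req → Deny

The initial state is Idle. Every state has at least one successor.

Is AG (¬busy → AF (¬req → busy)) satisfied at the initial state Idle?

States satisfying ¬busy → AF (¬req → busy): {Idle, Grant, Release, Deny, Busy, Req}.
States satisfying AG (¬busy → AF (¬req → busy)): {Idle, Grant, Release, Deny, Busy, Req}.
Every state reachable from Idle satisfies ¬busy → AF (¬req → busy).
Idle ∈ Sat(AG (¬busy → AF (¬req → busy))).

Satisfied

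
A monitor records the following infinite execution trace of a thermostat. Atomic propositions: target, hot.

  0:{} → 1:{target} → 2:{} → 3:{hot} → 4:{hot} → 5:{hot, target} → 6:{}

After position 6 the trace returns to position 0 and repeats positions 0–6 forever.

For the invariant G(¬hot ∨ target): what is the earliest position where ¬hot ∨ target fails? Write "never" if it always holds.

3

Check ¬hot ∨ target at each position in order: 0 ✓, 1 ✓, 2 ✓.
At position 3 the labels are {hot}, so ¬hot ∨ target is false there. This is the first violation.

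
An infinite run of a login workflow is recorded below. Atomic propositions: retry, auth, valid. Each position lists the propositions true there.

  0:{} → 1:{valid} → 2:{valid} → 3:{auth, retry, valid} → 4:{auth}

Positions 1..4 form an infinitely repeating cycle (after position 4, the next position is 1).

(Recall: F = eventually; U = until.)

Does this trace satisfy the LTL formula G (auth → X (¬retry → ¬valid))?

No

auth → X (¬retry → ¬valid) must hold at every position from 0 onward. It fails at position 4, so G (auth → X (¬retry → ¬valid)) is false.
Positions where auth holds: 3, 4.
Check X (¬retry → ¬valid) at each: 3→ok, 4→fails.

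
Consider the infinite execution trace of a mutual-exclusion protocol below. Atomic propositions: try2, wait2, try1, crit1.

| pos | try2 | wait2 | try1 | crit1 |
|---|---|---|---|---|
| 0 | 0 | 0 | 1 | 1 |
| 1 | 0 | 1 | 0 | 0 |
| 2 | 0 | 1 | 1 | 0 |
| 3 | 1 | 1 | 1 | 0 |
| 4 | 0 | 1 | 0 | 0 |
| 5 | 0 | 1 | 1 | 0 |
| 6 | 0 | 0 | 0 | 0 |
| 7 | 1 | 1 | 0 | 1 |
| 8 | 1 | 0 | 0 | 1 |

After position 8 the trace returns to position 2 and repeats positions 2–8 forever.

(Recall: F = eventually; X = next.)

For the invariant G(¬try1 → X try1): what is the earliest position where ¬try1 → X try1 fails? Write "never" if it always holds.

6

Check ¬try1 → X try1 at each position in order: 0 ✓, 1 ✓, 2 ✓, 3 ✓, 4 ✓, 5 ✓.
At position 6 the labels are {} and the next position 7 has {crit1, try2, wait2}, so ¬try1 → X try1 is false there. This is the first violation.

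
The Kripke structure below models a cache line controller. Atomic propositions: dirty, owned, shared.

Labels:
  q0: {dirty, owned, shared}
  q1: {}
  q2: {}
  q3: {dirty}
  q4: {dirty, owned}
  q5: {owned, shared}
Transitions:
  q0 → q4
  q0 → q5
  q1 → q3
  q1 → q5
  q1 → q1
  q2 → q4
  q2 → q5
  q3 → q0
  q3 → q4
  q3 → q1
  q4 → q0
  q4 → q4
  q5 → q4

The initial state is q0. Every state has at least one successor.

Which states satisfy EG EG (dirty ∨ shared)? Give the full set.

States satisfying EG (dirty ∨ shared): {q0, q3, q4, q5}.
States satisfying EG EG (dirty ∨ shared): {q0, q3, q4, q5}.

{q0, q3, q4, q5}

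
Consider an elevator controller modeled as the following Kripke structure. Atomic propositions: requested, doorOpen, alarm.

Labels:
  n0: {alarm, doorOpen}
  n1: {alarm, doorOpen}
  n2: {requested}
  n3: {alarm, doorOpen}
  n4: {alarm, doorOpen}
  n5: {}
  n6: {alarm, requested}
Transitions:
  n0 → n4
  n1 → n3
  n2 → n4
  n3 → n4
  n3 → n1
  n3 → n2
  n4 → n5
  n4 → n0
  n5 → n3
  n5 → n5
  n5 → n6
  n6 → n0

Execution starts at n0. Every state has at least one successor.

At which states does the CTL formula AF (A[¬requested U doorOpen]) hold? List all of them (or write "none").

States satisfying A[¬requested U doorOpen]: {n0, n1, n3, n4}.
States satisfying AF (A[¬requested U doorOpen]): {n0, n1, n2, n3, n4, n6}.

{n0, n1, n2, n3, n4, n6}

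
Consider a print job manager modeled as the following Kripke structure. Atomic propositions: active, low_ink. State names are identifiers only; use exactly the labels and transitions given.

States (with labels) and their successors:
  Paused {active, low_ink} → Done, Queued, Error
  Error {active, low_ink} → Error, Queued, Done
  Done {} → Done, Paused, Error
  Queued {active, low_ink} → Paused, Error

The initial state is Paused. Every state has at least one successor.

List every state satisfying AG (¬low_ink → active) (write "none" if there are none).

none

States satisfying ¬low_ink → active: {Paused, Error, Queued}.
States satisfying AG (¬low_ink → active): ∅.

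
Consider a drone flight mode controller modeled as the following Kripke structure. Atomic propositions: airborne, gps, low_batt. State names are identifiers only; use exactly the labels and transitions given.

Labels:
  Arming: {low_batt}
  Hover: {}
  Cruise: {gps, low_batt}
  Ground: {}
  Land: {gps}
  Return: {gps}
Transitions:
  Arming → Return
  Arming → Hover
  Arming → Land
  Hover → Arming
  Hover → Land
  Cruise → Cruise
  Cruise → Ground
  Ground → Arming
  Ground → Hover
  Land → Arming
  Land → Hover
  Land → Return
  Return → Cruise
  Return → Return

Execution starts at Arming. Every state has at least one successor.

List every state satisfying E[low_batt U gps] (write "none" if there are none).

States satisfying low_batt: {Arming, Cruise}.
States satisfying gps: {Cruise, Land, Return}.
States satisfying E[low_batt U gps]: {Arming, Cruise, Land, Return}.

{Arming, Cruise, Land, Return}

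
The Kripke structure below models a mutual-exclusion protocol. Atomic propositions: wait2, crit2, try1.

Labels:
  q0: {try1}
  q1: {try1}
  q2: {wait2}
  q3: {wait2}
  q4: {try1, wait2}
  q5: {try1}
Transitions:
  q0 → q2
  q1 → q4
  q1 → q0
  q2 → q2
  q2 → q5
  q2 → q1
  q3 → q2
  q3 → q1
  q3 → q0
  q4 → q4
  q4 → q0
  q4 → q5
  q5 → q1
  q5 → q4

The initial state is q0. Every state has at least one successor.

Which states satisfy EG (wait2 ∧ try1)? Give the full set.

{q4}

States satisfying wait2 ∧ try1: {q4}.
States satisfying EG (wait2 ∧ try1): {q4}.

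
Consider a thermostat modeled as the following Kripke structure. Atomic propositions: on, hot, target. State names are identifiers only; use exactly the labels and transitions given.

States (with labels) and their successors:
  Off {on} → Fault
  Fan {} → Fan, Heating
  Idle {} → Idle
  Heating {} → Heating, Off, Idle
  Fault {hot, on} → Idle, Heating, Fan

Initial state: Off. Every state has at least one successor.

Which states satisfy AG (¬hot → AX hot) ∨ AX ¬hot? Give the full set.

{Fan, Idle, Heating, Fault}

States satisfying ¬hot → AX hot: {Off, Fault}.
States satisfying AG (¬hot → AX hot): ∅.
States satisfying ¬hot: {Off, Fan, Idle, Heating}.
States satisfying AX ¬hot: {Fan, Idle, Heating, Fault}.
States satisfying AG (¬hot → AX hot) ∨ AX ¬hot: {Fan, Idle, Heating, Fault}.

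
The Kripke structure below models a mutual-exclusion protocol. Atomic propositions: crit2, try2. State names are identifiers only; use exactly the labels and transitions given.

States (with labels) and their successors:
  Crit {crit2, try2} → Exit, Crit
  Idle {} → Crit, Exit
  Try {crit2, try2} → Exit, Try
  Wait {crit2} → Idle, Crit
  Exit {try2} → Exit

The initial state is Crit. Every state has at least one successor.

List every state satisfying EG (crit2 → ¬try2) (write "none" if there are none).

States satisfying crit2 → ¬try2: {Idle, Wait, Exit}.
States satisfying EG (crit2 → ¬try2): {Idle, Wait, Exit}.

{Idle, Wait, Exit}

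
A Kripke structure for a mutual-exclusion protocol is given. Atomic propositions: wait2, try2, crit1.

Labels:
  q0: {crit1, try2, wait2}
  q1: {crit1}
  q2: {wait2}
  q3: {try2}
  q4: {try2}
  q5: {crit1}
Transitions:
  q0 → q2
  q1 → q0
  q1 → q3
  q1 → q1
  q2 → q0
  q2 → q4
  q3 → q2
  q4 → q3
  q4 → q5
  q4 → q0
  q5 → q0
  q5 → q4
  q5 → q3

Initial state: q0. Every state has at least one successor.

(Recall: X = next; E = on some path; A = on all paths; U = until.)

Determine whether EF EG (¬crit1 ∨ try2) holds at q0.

Satisfied

States satisfying EG (¬crit1 ∨ try2): {q0, q2, q3, q4}.
States satisfying EF EG (¬crit1 ∨ try2): {q0, q1, q2, q3, q4, q5}.
Some path from q0 reaches a state where EG (¬crit1 ∨ try2) holds.
q0 ∈ Sat(EF EG (¬crit1 ∨ try2)).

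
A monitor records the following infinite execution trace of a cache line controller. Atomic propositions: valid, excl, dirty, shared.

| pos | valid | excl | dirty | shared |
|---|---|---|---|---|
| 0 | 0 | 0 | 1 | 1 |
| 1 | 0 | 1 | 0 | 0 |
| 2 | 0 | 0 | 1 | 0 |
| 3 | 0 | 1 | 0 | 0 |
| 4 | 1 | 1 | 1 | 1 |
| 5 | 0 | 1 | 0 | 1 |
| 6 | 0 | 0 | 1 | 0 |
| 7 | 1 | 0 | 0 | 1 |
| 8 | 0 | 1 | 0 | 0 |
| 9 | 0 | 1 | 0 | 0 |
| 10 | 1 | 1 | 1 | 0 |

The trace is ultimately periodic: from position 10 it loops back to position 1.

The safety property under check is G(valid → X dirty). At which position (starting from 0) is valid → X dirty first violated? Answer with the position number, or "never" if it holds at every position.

4

Check valid → X dirty at each position in order: 0 ✓, 1 ✓, 2 ✓, 3 ✓.
At position 4 the labels are {dirty, excl, shared, valid} and the next position 5 has {excl, shared}, so valid → X dirty is false there. This is the first violation.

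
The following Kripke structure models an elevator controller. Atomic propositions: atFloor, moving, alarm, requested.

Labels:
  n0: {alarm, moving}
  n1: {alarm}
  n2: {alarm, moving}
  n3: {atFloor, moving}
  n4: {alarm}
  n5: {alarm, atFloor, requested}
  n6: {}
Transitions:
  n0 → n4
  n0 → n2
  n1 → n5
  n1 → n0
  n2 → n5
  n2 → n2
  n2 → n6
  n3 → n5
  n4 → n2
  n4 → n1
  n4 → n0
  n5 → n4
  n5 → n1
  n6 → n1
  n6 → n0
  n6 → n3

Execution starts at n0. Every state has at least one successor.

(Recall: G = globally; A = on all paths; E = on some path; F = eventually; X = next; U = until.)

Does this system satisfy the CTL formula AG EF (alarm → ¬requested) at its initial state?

Yes

States satisfying EF (alarm → ¬requested): {n0, n1, n2, n3, n4, n5, n6}.
States satisfying AG EF (alarm → ¬requested): {n0, n1, n2, n3, n4, n5, n6}.
Every state reachable from n0 satisfies EF (alarm → ¬requested).
n0 ∈ Sat(AG EF (alarm → ¬requested)).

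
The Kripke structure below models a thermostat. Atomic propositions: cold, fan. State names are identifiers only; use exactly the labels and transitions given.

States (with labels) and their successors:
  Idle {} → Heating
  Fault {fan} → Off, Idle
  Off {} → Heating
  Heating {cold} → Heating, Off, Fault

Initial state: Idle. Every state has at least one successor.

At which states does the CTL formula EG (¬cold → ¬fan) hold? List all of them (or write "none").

States satisfying ¬cold → ¬fan: {Idle, Off, Heating}.
States satisfying EG (¬cold → ¬fan): {Idle, Off, Heating}.

{Idle, Off, Heating}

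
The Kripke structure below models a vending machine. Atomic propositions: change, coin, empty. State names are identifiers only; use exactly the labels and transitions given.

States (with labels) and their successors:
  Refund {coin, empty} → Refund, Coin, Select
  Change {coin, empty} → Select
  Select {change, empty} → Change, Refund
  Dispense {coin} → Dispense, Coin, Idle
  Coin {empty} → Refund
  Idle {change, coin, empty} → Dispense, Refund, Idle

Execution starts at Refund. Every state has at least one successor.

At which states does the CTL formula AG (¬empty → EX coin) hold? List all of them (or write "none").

{Refund, Change, Select, Dispense, Coin, Idle}

States satisfying ¬empty → EX coin: {Refund, Change, Select, Dispense, Coin, Idle}.
States satisfying AG (¬empty → EX coin): {Refund, Change, Select, Dispense, Coin, Idle}.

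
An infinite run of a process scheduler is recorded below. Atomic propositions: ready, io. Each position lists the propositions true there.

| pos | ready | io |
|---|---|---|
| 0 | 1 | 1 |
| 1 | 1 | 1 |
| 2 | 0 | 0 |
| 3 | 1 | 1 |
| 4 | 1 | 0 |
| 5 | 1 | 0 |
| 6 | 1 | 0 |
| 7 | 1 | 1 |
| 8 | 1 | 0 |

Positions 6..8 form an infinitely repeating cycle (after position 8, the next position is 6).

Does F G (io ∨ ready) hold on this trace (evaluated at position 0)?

G (io ∨ ready) holds at position 3, which is reachable from 0, so F G (io ∨ ready) holds.

Yes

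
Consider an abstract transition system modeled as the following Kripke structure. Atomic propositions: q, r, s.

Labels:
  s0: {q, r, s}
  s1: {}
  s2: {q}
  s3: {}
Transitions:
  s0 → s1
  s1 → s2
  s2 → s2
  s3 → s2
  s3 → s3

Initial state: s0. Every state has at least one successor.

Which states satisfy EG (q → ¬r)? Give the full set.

{s1, s2, s3}

States satisfying q → ¬r: {s1, s2, s3}.
States satisfying EG (q → ¬r): {s1, s2, s3}.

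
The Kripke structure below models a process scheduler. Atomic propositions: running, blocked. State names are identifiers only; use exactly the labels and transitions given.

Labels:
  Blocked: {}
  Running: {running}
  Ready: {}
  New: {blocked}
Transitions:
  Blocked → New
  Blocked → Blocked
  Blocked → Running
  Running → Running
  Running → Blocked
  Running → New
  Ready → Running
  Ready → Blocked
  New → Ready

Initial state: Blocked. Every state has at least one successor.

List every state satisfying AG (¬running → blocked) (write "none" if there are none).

none

States satisfying ¬running → blocked: {Running, New}.
States satisfying AG (¬running → blocked): ∅.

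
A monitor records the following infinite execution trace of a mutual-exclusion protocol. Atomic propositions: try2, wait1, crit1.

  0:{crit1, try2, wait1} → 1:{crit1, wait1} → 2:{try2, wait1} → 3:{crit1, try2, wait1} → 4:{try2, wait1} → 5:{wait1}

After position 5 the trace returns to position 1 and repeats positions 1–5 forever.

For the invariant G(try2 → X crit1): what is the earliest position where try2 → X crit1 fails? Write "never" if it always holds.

Check try2 → X crit1 at each position in order: 0 ✓, 1 ✓, 2 ✓.
At position 3 the labels are {crit1, try2, wait1} and the next position 4 has {try2, wait1}, so try2 → X crit1 is false there. This is the first violation.

3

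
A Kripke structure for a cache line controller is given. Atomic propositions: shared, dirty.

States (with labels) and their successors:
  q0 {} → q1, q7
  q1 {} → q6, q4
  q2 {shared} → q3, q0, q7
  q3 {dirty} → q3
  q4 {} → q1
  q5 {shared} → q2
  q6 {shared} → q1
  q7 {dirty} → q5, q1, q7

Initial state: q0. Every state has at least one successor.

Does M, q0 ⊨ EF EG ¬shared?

States satisfying EG ¬shared: {q0, q1, q3, q4, q7}.
States satisfying EF EG ¬shared: {q0, q1, q2, q3, q4, q5, q6, q7}.
Some path from q0 reaches a state where EG ¬shared holds.
q0 ∈ Sat(EF EG ¬shared).

Yes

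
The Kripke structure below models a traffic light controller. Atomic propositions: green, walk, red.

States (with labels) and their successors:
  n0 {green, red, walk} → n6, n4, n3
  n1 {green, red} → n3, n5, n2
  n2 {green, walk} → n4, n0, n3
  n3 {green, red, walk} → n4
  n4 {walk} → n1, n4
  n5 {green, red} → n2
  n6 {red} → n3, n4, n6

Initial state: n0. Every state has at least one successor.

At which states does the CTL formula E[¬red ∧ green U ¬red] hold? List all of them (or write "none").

States satisfying ¬red ∧ green: {n2}.
States satisfying ¬red: {n2, n4}.
States satisfying E[¬red ∧ green U ¬red]: {n2, n4}.

{n2, n4}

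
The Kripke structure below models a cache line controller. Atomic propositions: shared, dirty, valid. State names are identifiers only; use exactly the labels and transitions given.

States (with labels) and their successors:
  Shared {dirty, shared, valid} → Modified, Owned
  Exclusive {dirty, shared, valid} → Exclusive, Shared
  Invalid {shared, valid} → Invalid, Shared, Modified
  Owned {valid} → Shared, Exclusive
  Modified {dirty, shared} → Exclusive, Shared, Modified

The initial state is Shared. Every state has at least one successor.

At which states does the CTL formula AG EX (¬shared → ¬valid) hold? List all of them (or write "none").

States satisfying EX (¬shared → ¬valid): {Shared, Exclusive, Invalid, Owned, Modified}.
States satisfying AG EX (¬shared → ¬valid): {Shared, Exclusive, Invalid, Owned, Modified}.

{Shared, Exclusive, Invalid, Owned, Modified}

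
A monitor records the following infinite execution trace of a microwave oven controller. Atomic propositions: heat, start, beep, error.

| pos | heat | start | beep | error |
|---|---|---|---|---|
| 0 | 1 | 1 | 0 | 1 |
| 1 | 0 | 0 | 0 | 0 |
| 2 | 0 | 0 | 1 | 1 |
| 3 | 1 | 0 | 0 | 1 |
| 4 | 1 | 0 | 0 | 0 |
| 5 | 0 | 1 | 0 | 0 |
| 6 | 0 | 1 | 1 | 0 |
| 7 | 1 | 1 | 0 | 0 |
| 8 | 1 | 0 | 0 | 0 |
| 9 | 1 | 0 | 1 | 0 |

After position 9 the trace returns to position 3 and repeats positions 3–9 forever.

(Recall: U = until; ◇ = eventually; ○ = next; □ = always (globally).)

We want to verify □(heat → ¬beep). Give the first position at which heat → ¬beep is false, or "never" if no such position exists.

Check heat → ¬beep at each position in order: 0 ✓, 1 ✓, 2 ✓, 3 ✓, 4 ✓, 5 ✓, 6 ✓, 7 ✓, 8 ✓.
At position 9 the labels are {beep, heat}, so heat → ¬beep is false there. This is the first violation.

9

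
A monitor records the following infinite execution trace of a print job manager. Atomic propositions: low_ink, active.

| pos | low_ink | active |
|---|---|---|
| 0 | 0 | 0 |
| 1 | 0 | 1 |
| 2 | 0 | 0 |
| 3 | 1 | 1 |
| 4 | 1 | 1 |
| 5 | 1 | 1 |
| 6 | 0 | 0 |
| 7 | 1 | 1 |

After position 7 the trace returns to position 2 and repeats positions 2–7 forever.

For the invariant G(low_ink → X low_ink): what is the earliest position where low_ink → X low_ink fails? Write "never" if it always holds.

Check low_ink → X low_ink at each position in order: 0 ✓, 1 ✓, 2 ✓, 3 ✓, 4 ✓.
At position 5 the labels are {active, low_ink} and the next position 6 has {}, so low_ink → X low_ink is false there. This is the first violation.

5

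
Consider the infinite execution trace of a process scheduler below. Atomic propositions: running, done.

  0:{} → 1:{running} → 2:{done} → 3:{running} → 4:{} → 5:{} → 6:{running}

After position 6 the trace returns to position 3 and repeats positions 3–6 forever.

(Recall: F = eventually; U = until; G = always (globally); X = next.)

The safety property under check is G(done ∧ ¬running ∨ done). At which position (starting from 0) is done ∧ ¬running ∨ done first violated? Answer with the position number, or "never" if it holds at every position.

At position 0 the labels are {}, so done ∧ ¬running ∨ done is false there. This is the first violation.

0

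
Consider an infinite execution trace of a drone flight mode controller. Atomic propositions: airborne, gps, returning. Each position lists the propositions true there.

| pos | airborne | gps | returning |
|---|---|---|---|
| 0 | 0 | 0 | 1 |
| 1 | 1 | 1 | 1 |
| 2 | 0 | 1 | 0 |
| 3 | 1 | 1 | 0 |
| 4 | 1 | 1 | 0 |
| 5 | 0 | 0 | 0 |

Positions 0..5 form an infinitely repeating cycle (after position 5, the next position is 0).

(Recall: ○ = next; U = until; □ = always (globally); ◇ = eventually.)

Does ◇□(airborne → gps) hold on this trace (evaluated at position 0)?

Holds

□(airborne → gps) holds at position 0, which is reachable from 0, so ◇□(airborne → gps) holds.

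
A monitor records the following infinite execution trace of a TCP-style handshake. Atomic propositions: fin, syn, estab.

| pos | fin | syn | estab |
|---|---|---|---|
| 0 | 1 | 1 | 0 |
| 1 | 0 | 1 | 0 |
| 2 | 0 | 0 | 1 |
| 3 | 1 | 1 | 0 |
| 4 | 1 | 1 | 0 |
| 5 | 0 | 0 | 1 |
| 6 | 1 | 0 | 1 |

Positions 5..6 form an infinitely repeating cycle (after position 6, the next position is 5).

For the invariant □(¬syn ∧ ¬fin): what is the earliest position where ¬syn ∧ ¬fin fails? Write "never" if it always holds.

0

At position 0 the labels are {fin, syn}, so ¬syn ∧ ¬fin is false there. This is the first violation.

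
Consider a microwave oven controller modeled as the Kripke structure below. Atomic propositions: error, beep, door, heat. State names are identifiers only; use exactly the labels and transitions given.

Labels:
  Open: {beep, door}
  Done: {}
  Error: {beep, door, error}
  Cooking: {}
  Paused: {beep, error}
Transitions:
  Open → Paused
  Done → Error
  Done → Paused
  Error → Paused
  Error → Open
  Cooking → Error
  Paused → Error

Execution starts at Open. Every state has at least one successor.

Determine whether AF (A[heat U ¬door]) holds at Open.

Yes

States satisfying A[heat U ¬door]: {Done, Cooking, Paused}.
States satisfying AF (A[heat U ¬door]): {Open, Done, Error, Cooking, Paused}.
Open ∈ Sat(AF (A[heat U ¬door])).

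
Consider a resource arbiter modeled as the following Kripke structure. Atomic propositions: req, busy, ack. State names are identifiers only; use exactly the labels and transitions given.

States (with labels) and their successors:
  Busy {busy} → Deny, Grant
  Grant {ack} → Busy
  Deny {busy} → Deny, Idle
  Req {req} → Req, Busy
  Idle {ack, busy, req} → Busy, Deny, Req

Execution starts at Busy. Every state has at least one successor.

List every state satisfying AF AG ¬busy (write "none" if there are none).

States satisfying AG ¬busy: ∅.
States satisfying AF AG ¬busy: ∅.

none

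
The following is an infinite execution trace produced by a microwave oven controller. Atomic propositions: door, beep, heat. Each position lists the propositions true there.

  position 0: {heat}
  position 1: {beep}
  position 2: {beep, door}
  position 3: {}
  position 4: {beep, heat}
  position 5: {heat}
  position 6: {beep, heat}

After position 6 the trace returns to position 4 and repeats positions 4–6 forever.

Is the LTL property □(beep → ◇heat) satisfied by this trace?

Yes

beep → ◇heat holds at every position 0..6, and those are all positions ever visited, so □(beep → ◇heat) holds.
Positions where beep holds: 1, 2, 4, 6.
Check ◇heat at each: 1→ok, 2→ok, 4→ok, 6→ok.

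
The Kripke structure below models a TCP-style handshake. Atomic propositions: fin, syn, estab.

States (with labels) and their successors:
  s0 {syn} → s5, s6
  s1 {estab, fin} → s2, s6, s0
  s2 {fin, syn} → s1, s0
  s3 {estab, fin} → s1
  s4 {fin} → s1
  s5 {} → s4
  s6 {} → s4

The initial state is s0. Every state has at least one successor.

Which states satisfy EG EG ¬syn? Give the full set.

{s1, s3, s4, s5, s6}

States satisfying EG ¬syn: {s1, s3, s4, s5, s6}.
States satisfying EG EG ¬syn: {s1, s3, s4, s5, s6}.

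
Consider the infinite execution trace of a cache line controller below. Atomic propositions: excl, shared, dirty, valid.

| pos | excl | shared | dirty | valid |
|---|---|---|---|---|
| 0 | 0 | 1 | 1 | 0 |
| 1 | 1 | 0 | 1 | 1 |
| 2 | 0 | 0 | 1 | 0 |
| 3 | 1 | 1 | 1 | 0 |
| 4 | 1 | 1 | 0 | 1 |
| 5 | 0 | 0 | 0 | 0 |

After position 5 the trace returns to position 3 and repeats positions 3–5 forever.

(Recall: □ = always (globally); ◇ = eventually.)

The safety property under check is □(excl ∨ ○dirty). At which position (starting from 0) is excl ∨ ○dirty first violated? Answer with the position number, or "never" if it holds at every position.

never

excl ∨ ○dirty holds at every position 0..5, and those are all the positions the trace ever visits, so the invariant □(excl ∨ ○dirty) is never violated.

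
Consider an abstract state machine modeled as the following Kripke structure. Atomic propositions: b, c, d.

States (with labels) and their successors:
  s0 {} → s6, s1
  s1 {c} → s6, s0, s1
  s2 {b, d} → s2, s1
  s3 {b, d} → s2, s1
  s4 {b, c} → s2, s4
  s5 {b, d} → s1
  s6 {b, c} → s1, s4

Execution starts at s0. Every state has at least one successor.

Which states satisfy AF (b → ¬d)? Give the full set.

{s0, s1, s4, s5, s6}

States satisfying b → ¬d: {s0, s1, s4, s6}.
States satisfying AF (b → ¬d): {s0, s1, s4, s5, s6}.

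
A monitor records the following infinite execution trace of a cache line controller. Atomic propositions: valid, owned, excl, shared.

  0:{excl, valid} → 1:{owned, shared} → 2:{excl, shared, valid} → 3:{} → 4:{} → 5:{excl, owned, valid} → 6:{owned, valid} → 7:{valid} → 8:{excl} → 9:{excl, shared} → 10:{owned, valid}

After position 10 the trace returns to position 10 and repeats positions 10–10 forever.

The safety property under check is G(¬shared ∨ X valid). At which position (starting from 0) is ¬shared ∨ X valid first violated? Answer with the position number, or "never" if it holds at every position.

Check ¬shared ∨ X valid at each position in order: 0 ✓, 1 ✓.
At position 2 the labels are {excl, shared, valid} and the next position 3 has {}, so ¬shared ∨ X valid is false there. This is the first violation.

2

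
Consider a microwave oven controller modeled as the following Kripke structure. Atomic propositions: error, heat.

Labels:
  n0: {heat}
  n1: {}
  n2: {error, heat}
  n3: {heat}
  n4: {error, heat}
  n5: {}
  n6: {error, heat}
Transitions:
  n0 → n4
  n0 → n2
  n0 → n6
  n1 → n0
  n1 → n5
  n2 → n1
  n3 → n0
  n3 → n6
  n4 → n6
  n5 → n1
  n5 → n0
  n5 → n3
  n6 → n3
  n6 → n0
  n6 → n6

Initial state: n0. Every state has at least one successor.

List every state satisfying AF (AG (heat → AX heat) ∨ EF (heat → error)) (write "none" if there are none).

States satisfying AG (heat → AX heat) ∨ EF (heat → error): {n0, n1, n2, n3, n4, n5, n6}.
States satisfying AF (AG (heat → AX heat) ∨ EF (heat → error)): {n0, n1, n2, n3, n4, n5, n6}.

{n0, n1, n2, n3, n4, n5, n6}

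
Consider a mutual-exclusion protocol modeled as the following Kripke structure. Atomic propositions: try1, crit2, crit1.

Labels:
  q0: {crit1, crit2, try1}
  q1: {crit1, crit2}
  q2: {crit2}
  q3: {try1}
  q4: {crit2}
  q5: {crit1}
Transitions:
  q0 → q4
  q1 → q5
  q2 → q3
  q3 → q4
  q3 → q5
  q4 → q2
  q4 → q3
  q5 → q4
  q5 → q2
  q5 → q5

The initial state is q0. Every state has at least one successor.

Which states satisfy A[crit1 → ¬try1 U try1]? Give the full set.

States satisfying crit1 → ¬try1: {q1, q2, q3, q4, q5}.
States satisfying try1: {q0, q3}.
States satisfying A[crit1 → ¬try1 U try1]: {q0, q2, q3, q4}.

{q0, q2, q3, q4}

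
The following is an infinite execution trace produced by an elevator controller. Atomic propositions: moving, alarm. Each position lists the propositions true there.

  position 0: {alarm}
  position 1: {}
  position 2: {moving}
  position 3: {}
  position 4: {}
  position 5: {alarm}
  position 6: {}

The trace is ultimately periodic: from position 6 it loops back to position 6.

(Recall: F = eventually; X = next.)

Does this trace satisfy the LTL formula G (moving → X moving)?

moving → X moving must hold at every position from 0 onward. It fails at position 2, so G (moving → X moving) is false.
Positions where moving holds: 2.
Check X moving at each: 2→fails.

No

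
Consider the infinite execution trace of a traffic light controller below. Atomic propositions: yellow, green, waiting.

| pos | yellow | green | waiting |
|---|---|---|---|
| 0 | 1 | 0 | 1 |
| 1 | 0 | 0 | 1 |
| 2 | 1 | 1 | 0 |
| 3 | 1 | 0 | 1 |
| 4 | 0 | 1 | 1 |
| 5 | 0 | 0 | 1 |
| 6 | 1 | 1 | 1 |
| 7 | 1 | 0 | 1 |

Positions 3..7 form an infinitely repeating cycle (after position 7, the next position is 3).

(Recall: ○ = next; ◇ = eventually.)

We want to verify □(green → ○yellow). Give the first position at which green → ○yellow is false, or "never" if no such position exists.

Check green → ○yellow at each position in order: 0 ✓, 1 ✓, 2 ✓, 3 ✓.
At position 4 the labels are {green, waiting} and the next position 5 has {waiting}, so green → ○yellow is false there. This is the first violation.

4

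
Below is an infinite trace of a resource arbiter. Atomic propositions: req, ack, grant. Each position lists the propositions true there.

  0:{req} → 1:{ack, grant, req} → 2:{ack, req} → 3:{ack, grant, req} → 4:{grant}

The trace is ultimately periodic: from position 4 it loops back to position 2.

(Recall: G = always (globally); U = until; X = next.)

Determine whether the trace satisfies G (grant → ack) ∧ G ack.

grant → ack must hold at every position from 0 onward. It fails at position 4, so G (grant → ack) is false.
Positions where grant holds: 1, 3, 4.
Check ack at each: 1→ok, 3→ok, 4→fails.
ack must hold at every position from 0 onward. It fails at position 0, so G ack is false.
At position 0: G (grant → ack) is false; G ack is false; so G (grant → ack) ∧ G ack is false.

Violated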